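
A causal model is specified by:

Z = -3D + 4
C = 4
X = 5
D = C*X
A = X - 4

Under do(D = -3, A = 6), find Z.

Setting D = -3, A = 6 by intervention discards those variables' equations.
Z = -3D + 4  [with D=-3]  = 13

13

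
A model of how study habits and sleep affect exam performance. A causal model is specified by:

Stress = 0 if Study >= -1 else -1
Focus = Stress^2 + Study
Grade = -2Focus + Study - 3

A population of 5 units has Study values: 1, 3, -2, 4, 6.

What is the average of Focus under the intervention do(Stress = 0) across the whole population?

2.4

The intervention sets Stress=0 in all 5 units regardless of Study. Recomputing Focus per unit gives 1, 3, -2, 4, 6; average 2.4.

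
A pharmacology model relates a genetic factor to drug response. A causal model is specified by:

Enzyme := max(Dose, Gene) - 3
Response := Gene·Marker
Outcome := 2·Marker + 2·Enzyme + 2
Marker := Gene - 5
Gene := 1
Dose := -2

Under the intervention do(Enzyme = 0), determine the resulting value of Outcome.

The intervention breaks the incoming arrows to Enzyme: Enzyme := max(Dose, Gene) - 3 no longer applies, and Enzyme = 0.
Marker = Gene - 5  [with Gene=1]  = -4
Outcome = 2·Marker + 2·Enzyme + 2  [with Marker=-4, Enzyme=0]  = -6

-6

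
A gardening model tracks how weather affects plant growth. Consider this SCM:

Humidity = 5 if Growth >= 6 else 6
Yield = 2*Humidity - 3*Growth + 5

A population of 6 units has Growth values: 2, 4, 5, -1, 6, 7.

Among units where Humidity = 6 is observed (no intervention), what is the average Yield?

E[Yield|Humidity=6] averages over only the 4 units with Humidity=6 (Growth = 2, 4, 5, -1): Yield = 11, 5, 2, 20, mean 9.5.

9.5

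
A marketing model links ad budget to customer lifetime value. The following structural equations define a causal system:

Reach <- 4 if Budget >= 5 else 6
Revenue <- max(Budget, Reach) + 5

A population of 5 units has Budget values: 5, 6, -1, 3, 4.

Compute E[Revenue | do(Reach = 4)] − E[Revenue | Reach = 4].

Under do(Reach=4), Reach's equation is replaced by Reach=4 for every unit. Per-unit Revenue: 10, 11, 9, 9, 9. Mean = 9.6.
E[Revenue|Reach=4] averages over only the 2 units with Reach=4 (Budget = 5, 6): Revenue = 10, 11, mean 10.5.
Difference = 9.6 − 10.5 = -0.9.

-0.9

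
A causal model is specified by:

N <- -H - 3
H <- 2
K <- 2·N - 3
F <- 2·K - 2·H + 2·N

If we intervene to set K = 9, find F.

The intervention breaks the incoming arrows to K: K <- 2·N - 3 no longer applies, and K = 9.
N = -H - 3  [with H=2]  = -5
F = 2·K - 2·H + 2·N  [with K=9, H=2, N=-5]  = 4

4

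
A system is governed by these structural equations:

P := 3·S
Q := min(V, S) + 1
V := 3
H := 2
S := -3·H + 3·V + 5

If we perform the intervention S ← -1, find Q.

The intervention breaks the incoming arrows to S: S := -3·H + 3·V + 5 no longer applies, and S = -1.
Q = min(V, S) + 1  [with V=3, S=-1]  = 0

0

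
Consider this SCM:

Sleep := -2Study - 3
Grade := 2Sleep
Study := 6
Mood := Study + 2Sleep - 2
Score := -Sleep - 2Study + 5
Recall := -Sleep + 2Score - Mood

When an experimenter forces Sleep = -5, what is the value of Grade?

Under do(Sleep=-5), the mechanism Sleep := -2Study - 3 is discarded; Sleep is fixed at -5.
Grade = 2Sleep  [with Sleep=-5]  = -10

-10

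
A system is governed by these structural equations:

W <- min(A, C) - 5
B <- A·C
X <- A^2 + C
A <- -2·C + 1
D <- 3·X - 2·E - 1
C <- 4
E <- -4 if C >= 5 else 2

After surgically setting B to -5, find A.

Under do(B=-5), the mechanism B <- A·C is discarded; B is fixed at -5.
A is not downstream of the intervention, so its value is determined by the original equations.
A = -2·C + 1  [with C=4]  = -7

-7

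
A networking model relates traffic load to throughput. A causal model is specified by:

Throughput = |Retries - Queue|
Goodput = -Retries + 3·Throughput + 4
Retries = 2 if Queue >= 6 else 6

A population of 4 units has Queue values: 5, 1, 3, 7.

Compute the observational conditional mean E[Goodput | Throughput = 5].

15

Observing Throughput=5 restricts to units where Throughput's equation naturally yields 5: Queue ∈ {1, 7}. In that subpopulation Goodput = 13, 17, mean 15.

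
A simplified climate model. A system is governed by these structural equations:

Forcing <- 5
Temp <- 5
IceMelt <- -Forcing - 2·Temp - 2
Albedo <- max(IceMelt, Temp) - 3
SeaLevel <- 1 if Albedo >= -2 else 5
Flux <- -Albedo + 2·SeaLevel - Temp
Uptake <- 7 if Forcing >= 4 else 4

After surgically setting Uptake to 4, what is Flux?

Intervening sets Uptake = 4 and removes its equation (Uptake <- 7 if Forcing >= 4 else 4).
Since Flux is not a descendant of the intervened variable, it is unaffected.
IceMelt = -Forcing - 2·Temp - 2  [with Forcing=5, Temp=5]  = -17
Albedo = max(IceMelt, Temp) - 3  [with IceMelt=-17, Temp=5]  = 2
SeaLevel = 1 if Albedo >= -2 else 5  [with Albedo=2]  = 1
Flux = -Albedo + 2·SeaLevel - Temp  [with Albedo=2, SeaLevel=1, Temp=5]  = -5

-5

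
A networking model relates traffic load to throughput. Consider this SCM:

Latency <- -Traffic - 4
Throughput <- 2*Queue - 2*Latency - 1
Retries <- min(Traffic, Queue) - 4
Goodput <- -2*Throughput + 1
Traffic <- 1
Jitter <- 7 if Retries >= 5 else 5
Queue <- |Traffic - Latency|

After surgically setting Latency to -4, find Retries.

Under do(Latency=-4), the mechanism Latency <- -Traffic - 4 is discarded; Latency is fixed at -4.
Queue = |Traffic - Latency|  [with Traffic=1, Latency=-4]  = 5
Retries = min(Traffic, Queue) - 4  [with Traffic=1, Queue=5]  = -3

-3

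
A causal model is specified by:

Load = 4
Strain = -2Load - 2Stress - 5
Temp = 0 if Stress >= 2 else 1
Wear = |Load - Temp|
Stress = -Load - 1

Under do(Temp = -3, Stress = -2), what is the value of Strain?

-9

Setting Temp = -3, Stress = -2 by intervention discards those variables' equations.
Strain = -2Load - 2Stress - 5  [with Load=4, Stress=-2]  = -9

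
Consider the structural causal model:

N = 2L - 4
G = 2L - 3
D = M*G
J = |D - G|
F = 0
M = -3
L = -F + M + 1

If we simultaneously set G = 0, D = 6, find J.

6

Under do(G = 0, D = 6), each intervened variable's structural equation is replaced by its fixed value.
J = |D - G|  [with D=6, G=0]  = 6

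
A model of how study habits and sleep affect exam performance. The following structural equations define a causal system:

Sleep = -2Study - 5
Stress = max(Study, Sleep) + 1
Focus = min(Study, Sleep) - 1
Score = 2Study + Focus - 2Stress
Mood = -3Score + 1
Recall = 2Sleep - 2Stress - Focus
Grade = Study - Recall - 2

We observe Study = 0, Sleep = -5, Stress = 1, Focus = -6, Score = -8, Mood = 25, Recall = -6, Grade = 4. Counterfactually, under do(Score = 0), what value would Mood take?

1

The intervention breaks the incoming arrows to Score: Score = 2Study + Focus - 2Stress no longer applies, and Score = 0.
Mood = -3Score + 1  [with Score=0]  = 1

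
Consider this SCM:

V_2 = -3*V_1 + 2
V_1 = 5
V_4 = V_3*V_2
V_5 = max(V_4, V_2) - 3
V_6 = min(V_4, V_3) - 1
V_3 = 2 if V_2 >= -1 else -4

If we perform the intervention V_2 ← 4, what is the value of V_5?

do(V_2=4) replaces the equation V_2 = -3*V_1 + 2 with the constant V_2 = 4.
V_3 = 2 if V_2 >= -1 else -4  [with V_2=4]  = 2
V_4 = V_3*V_2  [with V_3=2, V_2=4]  = 8
V_5 = max(V_4, V_2) - 3  [with V_4=8, V_2=4]  = 5

5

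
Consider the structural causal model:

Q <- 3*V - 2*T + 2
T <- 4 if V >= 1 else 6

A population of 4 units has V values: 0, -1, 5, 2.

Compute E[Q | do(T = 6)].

-5.5

The intervention sets T=6 in all 4 units regardless of V. Recomputing Q per unit gives -10, -13, 5, -4; average -5.5.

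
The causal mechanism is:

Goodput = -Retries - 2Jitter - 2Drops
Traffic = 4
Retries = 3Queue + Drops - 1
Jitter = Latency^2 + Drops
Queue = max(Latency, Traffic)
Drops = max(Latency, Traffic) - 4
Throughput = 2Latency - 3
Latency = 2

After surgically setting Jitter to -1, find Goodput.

-9

Intervening sets Jitter = -1 and removes its equation (Jitter = Latency^2 + Drops).
Queue = max(Latency, Traffic)  [with Latency=2, Traffic=4]  = 4
Drops = max(Latency, Traffic) - 4  [with Latency=2, Traffic=4]  = 0
Retries = 3Queue + Drops - 1  [with Queue=4, Drops=0]  = 11
Goodput = -Retries - 2Jitter - 2Drops  [with Retries=11, Jitter=-1, Drops=0]  = -9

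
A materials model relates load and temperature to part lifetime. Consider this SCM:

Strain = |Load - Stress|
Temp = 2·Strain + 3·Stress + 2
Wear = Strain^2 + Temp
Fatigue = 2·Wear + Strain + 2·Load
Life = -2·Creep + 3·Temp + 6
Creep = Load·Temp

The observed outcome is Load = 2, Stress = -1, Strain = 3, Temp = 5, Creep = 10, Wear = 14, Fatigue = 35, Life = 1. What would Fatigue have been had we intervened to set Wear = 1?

Intervening sets Wear = 1 and removes its equation (Wear = Strain^2 + Temp).
Strain = |Load - Stress|  [with Load=2, Stress=-1]  = 3
Fatigue = 2·Wear + Strain + 2·Load  [with Wear=1, Strain=3, Load=2]  = 9

9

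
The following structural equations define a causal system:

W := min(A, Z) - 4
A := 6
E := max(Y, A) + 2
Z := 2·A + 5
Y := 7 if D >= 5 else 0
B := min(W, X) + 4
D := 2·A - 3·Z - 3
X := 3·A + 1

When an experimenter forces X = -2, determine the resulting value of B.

do(X=-2) replaces the equation X := 3·A + 1 with the constant X = -2.
Z = 2·A + 5  [with A=6]  = 17
W = min(A, Z) - 4  [with A=6, Z=17]  = 2
B = min(W, X) + 4  [with W=2, X=-2]  = 2

2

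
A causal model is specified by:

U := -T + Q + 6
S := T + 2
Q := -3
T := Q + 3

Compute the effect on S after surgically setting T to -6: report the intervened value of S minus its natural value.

Under do(T=-6), the mechanism T := Q + 3 is discarded; T is fixed at -6.
S = T + 2  [with T=-6]  = -4
Without intervention: T = Q + 3  [with Q=-3]  = 0; S = T + 2  [with T=0]  = 2.
Change = -4 − 2 = -6.

-6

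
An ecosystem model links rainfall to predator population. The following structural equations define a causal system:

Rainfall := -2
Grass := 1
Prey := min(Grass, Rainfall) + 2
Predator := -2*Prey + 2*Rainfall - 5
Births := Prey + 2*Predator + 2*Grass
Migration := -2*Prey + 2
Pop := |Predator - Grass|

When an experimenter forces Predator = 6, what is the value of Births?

Intervening sets Predator = 6 and removes its equation (Predator := -2*Prey + 2*Rainfall - 5).
Prey = min(Grass, Rainfall) + 2  [with Grass=1, Rainfall=-2]  = 0
Births = Prey + 2*Predator + 2*Grass  [with Prey=0, Predator=6, Grass=1]  = 14

14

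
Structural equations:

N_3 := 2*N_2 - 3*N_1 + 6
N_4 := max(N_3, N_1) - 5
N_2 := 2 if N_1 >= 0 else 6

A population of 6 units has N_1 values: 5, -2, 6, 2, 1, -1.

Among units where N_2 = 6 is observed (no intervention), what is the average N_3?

22.5

Observing N_2=6 restricts to units where N_2's equation naturally yields 6: N_1 ∈ {-2, -1}. In that subpopulation N_3 = 24, 21, mean 22.5.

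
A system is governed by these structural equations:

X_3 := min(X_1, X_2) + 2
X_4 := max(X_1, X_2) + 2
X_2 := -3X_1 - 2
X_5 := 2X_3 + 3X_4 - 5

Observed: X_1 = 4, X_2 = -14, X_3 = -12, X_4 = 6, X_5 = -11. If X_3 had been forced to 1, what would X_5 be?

15

do(X_3=1) replaces the equation X_3 := min(X_1, X_2) + 2 with the constant X_3 = 1.
X_2 = -3X_1 - 2  [with X_1=4]  = -14
X_4 = max(X_1, X_2) + 2  [with X_1=4, X_2=-14]  = 6
X_5 = 2X_3 + 3X_4 - 5  [with X_3=1, X_4=6]  = 15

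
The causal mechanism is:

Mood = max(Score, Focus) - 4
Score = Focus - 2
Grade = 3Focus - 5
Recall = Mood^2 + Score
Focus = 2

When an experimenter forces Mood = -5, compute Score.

0

Under do(Mood=-5), the mechanism Mood = max(Score, Focus) - 4 is discarded; Mood is fixed at -5.
Since Score is not a descendant of the intervened variable, it is unaffected.
Score = Focus - 2  [with Focus=2]  = 0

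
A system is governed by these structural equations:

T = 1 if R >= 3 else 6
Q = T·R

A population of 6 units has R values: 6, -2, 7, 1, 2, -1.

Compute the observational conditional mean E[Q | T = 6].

E[Q|T=6] averages over only the 4 units with T=6 (R = -2, 1, 2, -1): Q = -12, 6, 12, -6, mean 0.

0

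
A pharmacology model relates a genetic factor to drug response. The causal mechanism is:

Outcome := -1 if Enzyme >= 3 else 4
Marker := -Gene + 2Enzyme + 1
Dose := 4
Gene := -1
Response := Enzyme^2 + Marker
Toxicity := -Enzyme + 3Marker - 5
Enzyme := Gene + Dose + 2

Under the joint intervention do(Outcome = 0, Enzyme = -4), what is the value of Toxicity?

-19

Setting Outcome = 0, Enzyme = -4 by intervention discards those variables' equations.
Marker = -Gene + 2Enzyme + 1  [with Gene=-1, Enzyme=-4]  = -6
Toxicity = -Enzyme + 3Marker - 5  [with Enzyme=-4, Marker=-6]  = -19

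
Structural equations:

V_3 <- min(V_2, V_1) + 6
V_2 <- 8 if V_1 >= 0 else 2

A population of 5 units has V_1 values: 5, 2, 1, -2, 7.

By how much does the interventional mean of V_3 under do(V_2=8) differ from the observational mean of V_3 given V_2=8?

-1.15

The intervention sets V_2=8 in all 5 units regardless of V_1. Recomputing V_3 per unit gives 11, 8, 7, 4, 13; average 8.6.
Conditioning on V_2=8 selects the 4 unit(s) with V_1 ∈ {5, 2, 1, 7}. Their V_3 values: 11, 8, 7, 13. Mean = 9.75.
Difference = 8.6 − 9.75 = -1.15.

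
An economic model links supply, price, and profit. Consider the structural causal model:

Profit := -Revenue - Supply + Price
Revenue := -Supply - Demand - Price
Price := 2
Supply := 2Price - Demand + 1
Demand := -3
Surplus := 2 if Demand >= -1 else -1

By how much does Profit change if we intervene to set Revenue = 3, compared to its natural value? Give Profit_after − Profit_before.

Intervening sets Revenue = 3 and removes its equation (Revenue := -Supply - Demand - Price).
Supply = 2Price - Demand + 1  [with Price=2, Demand=-3]  = 8
Profit = -Revenue - Supply + Price  [with Revenue=3, Supply=8, Price=2]  = -9
Without intervention: Supply = 2Price - Demand + 1  [with Price=2, Demand=-3]  = 8; Revenue = -Supply - Demand - Price  [with Supply=8, Demand=-3, Price=2]  = -7; Profit = -Revenue - Supply + Price  [with Revenue=-7, Supply=8, Price=2]  = 1.
Change = -9 − 1 = -10.

-10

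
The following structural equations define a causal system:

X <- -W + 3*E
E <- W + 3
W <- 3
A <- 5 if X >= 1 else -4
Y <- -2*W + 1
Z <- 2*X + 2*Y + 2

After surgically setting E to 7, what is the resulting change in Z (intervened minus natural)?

The intervention breaks the incoming arrows to E: E <- W + 3 no longer applies, and E = 7.
Y = -2*W + 1  [with W=3]  = -5
X = -W + 3*E  [with W=3, E=7]  = 18
Z = 2*X + 2*Y + 2  [with X=18, Y=-5]  = 28
Without intervention: Y = -2*W + 1  [with W=3]  = -5; E = W + 3  [with W=3]  = 6; X = -W + 3*E  [with W=3, E=6]  = 15; Z = 2*X + 2*Y + 2  [with X=15, Y=-5]  = 22.
Change = 28 − 22 = 6.

6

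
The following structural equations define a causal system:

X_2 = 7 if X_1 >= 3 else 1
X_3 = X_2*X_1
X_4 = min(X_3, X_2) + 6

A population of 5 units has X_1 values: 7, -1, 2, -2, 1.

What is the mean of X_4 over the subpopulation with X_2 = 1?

E[X_4|X_2=1] averages over only the 4 units with X_2=1 (X_1 = -1, 2, -2, 1): X_4 = 5, 7, 4, 7, mean 5.75.

5.75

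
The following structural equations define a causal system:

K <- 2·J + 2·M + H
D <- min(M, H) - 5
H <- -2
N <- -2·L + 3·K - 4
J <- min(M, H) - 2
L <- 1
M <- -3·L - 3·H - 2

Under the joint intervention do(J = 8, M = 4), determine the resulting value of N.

60

The joint intervention fixes J = 8, M = 4, removing each variable's own equation.
K = 2·J + 2·M + H  [with J=8, M=4, H=-2]  = 22
N = -2·L + 3·K - 4  [with L=1, K=22]  = 60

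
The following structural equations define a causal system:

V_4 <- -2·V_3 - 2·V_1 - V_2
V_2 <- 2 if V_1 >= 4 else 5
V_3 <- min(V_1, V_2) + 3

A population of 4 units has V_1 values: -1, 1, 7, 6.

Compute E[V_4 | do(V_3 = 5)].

-20

Every unit gets V_3=5 under the intervention. V_4 values become -13, -17, -26, -24; E[V_4|do(V_3=5)] = -20.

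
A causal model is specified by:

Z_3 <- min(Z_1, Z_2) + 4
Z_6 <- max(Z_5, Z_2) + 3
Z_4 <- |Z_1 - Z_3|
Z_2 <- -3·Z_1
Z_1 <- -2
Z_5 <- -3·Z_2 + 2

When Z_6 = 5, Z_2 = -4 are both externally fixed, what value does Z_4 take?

Under do(Z_6 = 5, Z_2 = -4), each intervened variable's structural equation is replaced by its fixed value.
Z_3 = min(Z_1, Z_2) + 4  [with Z_1=-2, Z_2=-4]  = 0
Z_4 = |Z_1 - Z_3|  [with Z_1=-2, Z_3=0]  = 2

2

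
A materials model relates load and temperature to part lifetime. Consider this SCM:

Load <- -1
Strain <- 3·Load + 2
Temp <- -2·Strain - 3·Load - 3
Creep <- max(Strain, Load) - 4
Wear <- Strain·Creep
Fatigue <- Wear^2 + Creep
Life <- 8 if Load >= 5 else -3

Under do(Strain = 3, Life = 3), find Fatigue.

8

Under do(Strain = 3, Life = 3), each intervened variable's structural equation is replaced by its fixed value.
Creep = max(Strain, Load) - 4  [with Strain=3, Load=-1]  = -1
Wear = Strain·Creep  [with Strain=3, Creep=-1]  = -3
Fatigue = Wear^2 + Creep  [with Wear=-3, Creep=-1]  = 8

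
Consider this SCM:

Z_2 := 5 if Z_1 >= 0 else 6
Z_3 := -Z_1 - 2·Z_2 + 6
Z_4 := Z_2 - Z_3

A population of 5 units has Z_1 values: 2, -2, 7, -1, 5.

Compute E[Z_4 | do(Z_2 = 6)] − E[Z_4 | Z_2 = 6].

The intervention sets Z_2=6 in all 5 units regardless of Z_1. Recomputing Z_4 per unit gives 14, 10, 19, 11, 17; average 14.2.
E[Z_4|Z_2=6] averages over only the 2 units with Z_2=6 (Z_1 = -2, -1): Z_4 = 10, 11, mean 10.5.
Difference = 14.2 − 10.5 = 3.7.

3.7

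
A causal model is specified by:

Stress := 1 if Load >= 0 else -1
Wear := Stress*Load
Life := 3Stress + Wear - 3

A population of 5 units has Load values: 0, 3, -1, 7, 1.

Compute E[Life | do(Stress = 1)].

do(Stress=1) breaks Stress's dependence on Load. With Stress=1 fixed, Life across the units is 0, 3, -1, 7, 1, mean 2.

2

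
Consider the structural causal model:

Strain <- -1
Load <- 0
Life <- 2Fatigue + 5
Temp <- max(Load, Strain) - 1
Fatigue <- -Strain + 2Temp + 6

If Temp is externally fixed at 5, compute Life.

39

do(Temp=5) replaces the equation Temp <- max(Load, Strain) - 1 with the constant Temp = 5.
Fatigue = -Strain + 2Temp + 6  [with Strain=-1, Temp=5]  = 17
Life = 2Fatigue + 5  [with Fatigue=17]  = 39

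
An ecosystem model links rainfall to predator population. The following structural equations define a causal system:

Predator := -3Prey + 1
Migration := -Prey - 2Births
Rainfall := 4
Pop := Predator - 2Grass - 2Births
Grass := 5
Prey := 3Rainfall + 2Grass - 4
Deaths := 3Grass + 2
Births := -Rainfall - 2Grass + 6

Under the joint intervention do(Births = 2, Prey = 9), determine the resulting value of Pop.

Under do(Births = 2, Prey = 9), each intervened variable's structural equation is replaced by its fixed value.
Predator = -3Prey + 1  [with Prey=9]  = -26
Pop = Predator - 2Grass - 2Births  [with Predator=-26, Grass=5, Births=2]  = -40

-40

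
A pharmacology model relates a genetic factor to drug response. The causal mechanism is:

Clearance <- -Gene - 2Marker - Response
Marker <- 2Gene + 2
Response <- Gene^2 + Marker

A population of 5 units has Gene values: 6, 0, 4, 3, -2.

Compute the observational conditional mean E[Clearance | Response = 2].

Conditioning on Response=2 selects the 2 unit(s) with Gene ∈ {0, -2}. Their Clearance values: -6, 4. Mean = -1.

-1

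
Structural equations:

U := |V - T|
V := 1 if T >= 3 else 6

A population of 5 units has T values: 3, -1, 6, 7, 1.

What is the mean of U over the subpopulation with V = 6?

6

Observing V=6 restricts to units where V's equation naturally yields 6: T ∈ {-1, 1}. In that subpopulation U = 7, 5, mean 6.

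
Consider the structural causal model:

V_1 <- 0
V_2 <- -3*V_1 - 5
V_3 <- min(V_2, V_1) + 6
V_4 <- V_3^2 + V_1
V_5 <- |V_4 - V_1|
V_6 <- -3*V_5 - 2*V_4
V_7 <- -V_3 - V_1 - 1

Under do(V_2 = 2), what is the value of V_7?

-7

Under do(V_2=2), the mechanism V_2 <- -3*V_1 - 5 is discarded; V_2 is fixed at 2.
V_3 = min(V_2, V_1) + 6  [with V_2=2, V_1=0]  = 6
V_7 = -V_3 - V_1 - 1  [with V_3=6, V_1=0]  = -7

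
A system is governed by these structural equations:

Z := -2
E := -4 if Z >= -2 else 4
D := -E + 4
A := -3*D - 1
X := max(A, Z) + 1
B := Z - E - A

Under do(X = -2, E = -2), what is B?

19

The joint intervention fixes X = -2, E = -2, removing each variable's own equation.
D = -E + 4  [with E=-2]  = 6
A = -3*D - 1  [with D=6]  = -19
B = Z - E - A  [with Z=-2, E=-2, A=-19]  = 19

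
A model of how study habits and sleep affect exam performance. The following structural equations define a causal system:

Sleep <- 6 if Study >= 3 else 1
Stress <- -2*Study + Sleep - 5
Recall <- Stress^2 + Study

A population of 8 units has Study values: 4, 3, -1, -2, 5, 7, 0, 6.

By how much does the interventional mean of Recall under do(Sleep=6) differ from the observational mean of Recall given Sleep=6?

Under do(Sleep=6), Sleep's equation is replaced by Sleep=6 for every unit. Per-unit Recall: 53, 28, 8, 23, 86, 176, 1, 127. Mean = 62.75.
Observing Sleep=6 restricts to units where Sleep's equation naturally yields 6: Study ∈ {4, 3, 5, 7, 6}. In that subpopulation Recall = 53, 28, 86, 176, 127, mean 94.
Difference = 62.75 − 94 = -31.25.

-31.25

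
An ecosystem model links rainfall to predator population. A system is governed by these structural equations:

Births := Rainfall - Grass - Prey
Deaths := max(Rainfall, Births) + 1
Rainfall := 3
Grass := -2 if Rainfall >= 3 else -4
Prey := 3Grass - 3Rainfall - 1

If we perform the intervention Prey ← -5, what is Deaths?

11

do(Prey=-5) replaces the equation Prey := 3Grass - 3Rainfall - 1 with the constant Prey = -5.
Grass = -2 if Rainfall >= 3 else -4  [with Rainfall=3]  = -2
Births = Rainfall - Grass - Prey  [with Rainfall=3, Grass=-2, Prey=-5]  = 10
Deaths = max(Rainfall, Births) + 1  [with Rainfall=3, Births=10]  = 11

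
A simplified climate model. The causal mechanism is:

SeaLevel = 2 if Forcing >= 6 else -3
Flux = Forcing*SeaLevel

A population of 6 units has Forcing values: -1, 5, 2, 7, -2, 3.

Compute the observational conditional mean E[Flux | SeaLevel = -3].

-4.2

Observing SeaLevel=-3 restricts to units where SeaLevel's equation naturally yields -3: Forcing ∈ {-1, 5, 2, -2, 3}. In that subpopulation Flux = 3, -15, -6, 6, -9, mean -4.2.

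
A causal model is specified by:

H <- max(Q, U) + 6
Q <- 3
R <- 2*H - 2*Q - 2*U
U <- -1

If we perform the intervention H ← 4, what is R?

4

The intervention breaks the incoming arrows to H: H <- max(Q, U) + 6 no longer applies, and H = 4.
R = 2*H - 2*Q - 2*U  [with H=4, Q=3, U=-1]  = 4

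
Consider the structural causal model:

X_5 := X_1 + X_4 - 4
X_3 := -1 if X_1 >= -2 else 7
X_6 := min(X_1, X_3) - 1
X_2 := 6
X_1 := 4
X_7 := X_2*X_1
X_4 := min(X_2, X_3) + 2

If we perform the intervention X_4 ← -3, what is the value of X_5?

-3

Intervening sets X_4 = -3 and removes its equation (X_4 := min(X_2, X_3) + 2).
X_5 = X_1 + X_4 - 4  [with X_1=4, X_4=-3]  = -3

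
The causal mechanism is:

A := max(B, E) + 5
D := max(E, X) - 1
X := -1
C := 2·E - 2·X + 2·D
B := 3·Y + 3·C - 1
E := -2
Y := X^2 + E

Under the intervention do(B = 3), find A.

Intervening sets B = 3 and removes its equation (B := 3·Y + 3·C - 1).
A = max(B, E) + 5  [with B=3, E=-2]  = 8

8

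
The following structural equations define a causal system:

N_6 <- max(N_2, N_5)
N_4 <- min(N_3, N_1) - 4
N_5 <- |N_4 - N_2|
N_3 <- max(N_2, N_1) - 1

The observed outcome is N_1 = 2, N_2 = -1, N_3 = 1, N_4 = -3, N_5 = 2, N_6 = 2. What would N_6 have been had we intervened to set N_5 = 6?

The intervention breaks the incoming arrows to N_5: N_5 <- |N_4 - N_2| no longer applies, and N_5 = 6.
N_6 = max(N_2, N_5)  [with N_2=-1, N_5=6]  = 6

6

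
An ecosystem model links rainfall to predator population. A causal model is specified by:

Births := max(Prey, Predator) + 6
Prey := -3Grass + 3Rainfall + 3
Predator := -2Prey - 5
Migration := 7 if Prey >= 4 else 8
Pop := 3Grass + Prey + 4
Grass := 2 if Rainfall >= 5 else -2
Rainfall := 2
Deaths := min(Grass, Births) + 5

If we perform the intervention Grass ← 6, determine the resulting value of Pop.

do(Grass=6) replaces the equation Grass := 2 if Rainfall >= 5 else -2 with the constant Grass = 6.
Prey = -3Grass + 3Rainfall + 3  [with Grass=6, Rainfall=2]  = -9
Pop = 3Grass + Prey + 4  [with Grass=6, Prey=-9]  = 13

13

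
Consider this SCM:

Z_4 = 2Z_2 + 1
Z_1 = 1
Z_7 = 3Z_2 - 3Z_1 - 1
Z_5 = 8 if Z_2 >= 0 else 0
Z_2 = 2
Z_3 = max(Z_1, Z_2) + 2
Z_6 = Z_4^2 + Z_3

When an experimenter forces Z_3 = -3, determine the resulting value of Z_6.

22

The intervention breaks the incoming arrows to Z_3: Z_3 = max(Z_1, Z_2) + 2 no longer applies, and Z_3 = -3.
Z_4 = 2Z_2 + 1  [with Z_2=2]  = 5
Z_6 = Z_4^2 + Z_3  [with Z_4=5, Z_3=-3]  = 22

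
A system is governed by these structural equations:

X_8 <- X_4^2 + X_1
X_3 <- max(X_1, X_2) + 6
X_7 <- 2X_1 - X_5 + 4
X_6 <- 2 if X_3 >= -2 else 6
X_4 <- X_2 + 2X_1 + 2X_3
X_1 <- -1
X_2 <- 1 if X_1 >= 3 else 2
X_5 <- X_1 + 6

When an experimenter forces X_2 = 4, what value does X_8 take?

do(X_2=4) replaces the equation X_2 <- 1 if X_1 >= 3 else 2 with the constant X_2 = 4.
X_3 = max(X_1, X_2) + 6  [with X_1=-1, X_2=4]  = 10
X_4 = X_2 + 2X_1 + 2X_3  [with X_2=4, X_1=-1, X_3=10]  = 22
X_8 = X_4^2 + X_1  [with X_4=22, X_1=-1]  = 483

483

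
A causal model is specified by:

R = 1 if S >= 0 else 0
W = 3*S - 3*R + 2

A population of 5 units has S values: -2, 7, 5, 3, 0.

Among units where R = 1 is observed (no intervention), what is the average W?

Conditioning on R=1 selects the 4 unit(s) with S ∈ {7, 5, 3, 0}. Their W values: 20, 14, 8, -1. Mean = 10.25.

10.25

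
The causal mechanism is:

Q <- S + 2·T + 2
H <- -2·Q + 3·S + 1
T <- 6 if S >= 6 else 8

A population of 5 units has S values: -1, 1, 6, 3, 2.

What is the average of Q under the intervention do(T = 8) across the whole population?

20.2

Under do(T=8), T's equation is replaced by T=8 for every unit. Per-unit Q: 17, 19, 24, 21, 20. Mean = 20.2.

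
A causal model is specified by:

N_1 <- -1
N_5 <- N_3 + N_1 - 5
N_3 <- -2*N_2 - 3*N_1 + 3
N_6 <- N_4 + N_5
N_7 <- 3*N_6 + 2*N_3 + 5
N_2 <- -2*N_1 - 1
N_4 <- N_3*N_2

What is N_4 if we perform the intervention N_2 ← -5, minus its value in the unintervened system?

-84

Under do(N_2=-5), the mechanism N_2 <- -2*N_1 - 1 is discarded; N_2 is fixed at -5.
N_3 = -2*N_2 - 3*N_1 + 3  [with N_2=-5, N_1=-1]  = 16
N_4 = N_3*N_2  [with N_3=16, N_2=-5]  = -80
Without intervention: N_2 = -2*N_1 - 1  [with N_1=-1]  = 1; N_3 = -2*N_2 - 3*N_1 + 3  [with N_2=1, N_1=-1]  = 4; N_4 = N_3*N_2  [with N_3=4, N_2=1]  = 4.
Change = -80 − 4 = -84.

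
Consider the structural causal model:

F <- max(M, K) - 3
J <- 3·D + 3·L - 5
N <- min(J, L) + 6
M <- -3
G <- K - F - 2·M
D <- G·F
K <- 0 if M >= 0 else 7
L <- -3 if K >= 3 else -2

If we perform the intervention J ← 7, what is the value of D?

Intervening sets J = 7 and removes its equation (J <- 3·D + 3·L - 5).
Since D is not a descendant of the intervened variable, it is unaffected.
K = 0 if M >= 0 else 7  [with M=-3]  = 7
F = max(M, K) - 3  [with M=-3, K=7]  = 4
G = K - F - 2·M  [with K=7, F=4, M=-3]  = 9
D = G·F  [with G=9, F=4]  = 36

36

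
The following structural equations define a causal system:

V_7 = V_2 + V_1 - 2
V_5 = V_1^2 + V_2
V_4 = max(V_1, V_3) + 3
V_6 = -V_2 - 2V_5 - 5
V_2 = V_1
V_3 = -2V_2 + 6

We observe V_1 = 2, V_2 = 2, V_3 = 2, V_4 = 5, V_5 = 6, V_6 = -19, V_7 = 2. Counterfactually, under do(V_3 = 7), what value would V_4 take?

The intervention breaks the incoming arrows to V_3: V_3 = -2V_2 + 6 no longer applies, and V_3 = 7.
V_4 = max(V_1, V_3) + 3  [with V_1=2, V_3=7]  = 10

10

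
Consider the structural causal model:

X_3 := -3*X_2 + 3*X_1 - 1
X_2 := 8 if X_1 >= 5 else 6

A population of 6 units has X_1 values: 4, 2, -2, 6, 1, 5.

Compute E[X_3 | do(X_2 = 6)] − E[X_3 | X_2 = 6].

Every unit gets X_2=6 under the intervention. X_3 values become -7, -13, -25, -1, -16, -4; E[X_3|do(X_2=6)] = -11.
Conditioning on X_2=6 selects the 4 unit(s) with X_1 ∈ {4, 2, -2, 1}. Their X_3 values: -7, -13, -25, -16. Mean = -15.25.
Difference = -11 − (-15.25) = 4.25.

4.25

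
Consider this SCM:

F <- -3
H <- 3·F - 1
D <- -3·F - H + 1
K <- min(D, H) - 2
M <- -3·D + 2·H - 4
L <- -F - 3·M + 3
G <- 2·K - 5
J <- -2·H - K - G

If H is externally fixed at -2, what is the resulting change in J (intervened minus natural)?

do(H=-2) replaces the equation H <- 3·F - 1 with the constant H = -2.
D = -3·F - H + 1  [with F=-3, H=-2]  = 12
K = min(D, H) - 2  [with D=12, H=-2]  = -4
G = 2·K - 5  [with K=-4]  = -13
J = -2·H - K - G  [with H=-2, K=-4, G=-13]  = 21
Without intervention: H = 3·F - 1  [with F=-3]  = -10; D = -3·F - H + 1  [with F=-3, H=-10]  = 20; K = min(D, H) - 2  [with D=20, H=-10]  = -12; G = 2·K - 5  [with K=-12]  = -29; J = -2·H - K - G  [with H=-10, K=-12, G=-29]  = 61.
Change = 21 − 61 = -40.

-40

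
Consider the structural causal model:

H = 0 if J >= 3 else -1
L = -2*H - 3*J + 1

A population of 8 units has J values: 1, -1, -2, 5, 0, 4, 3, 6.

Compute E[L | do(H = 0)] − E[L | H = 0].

The intervention sets H=0 in all 8 units regardless of J. Recomputing L per unit gives -2, 4, 7, -14, 1, -11, -8, -17; average -5.
E[L|H=0] averages over only the 4 units with H=0 (J = 5, 4, 3, 6): L = -14, -11, -8, -17, mean -12.5.
Difference = -5 − (-12.5) = 7.5.

7.5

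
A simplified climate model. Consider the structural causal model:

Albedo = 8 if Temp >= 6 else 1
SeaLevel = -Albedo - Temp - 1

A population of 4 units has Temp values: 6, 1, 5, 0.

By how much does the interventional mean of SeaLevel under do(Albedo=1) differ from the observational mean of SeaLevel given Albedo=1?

The intervention sets Albedo=1 in all 4 units regardless of Temp. Recomputing SeaLevel per unit gives -8, -3, -7, -2; average -5.
Conditioning on Albedo=1 selects the 3 unit(s) with Temp ∈ {1, 5, 0}. Their SeaLevel values: -3, -7, -2. Mean = -4.
Difference = -5 − (-4) = -1.

-1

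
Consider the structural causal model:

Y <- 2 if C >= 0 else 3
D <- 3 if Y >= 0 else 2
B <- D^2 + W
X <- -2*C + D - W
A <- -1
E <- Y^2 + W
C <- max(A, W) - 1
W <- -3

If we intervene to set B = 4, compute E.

Intervening sets B = 4 and removes its equation (B <- D^2 + W).
Since E is not a descendant of the intervened variable, it is unaffected.
C = max(A, W) - 1  [with A=-1, W=-3]  = -2
Y = 2 if C >= 0 else 3  [with C=-2]  = 3
E = Y^2 + W  [with Y=3, W=-3]  = 6

6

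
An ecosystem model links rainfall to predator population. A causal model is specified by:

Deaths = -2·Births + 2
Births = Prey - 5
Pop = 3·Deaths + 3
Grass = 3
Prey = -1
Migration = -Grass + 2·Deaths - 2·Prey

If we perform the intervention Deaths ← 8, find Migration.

Intervening sets Deaths = 8 and removes its equation (Deaths = -2·Births + 2).
Migration = -Grass + 2·Deaths - 2·Prey  [with Grass=3, Deaths=8, Prey=-1]  = 15

15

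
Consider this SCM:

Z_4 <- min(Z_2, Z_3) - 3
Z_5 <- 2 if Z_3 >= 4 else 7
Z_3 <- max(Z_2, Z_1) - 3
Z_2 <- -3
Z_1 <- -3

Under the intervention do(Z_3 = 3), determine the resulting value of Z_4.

-6

The intervention breaks the incoming arrows to Z_3: Z_3 <- max(Z_2, Z_1) - 3 no longer applies, and Z_3 = 3.
Z_4 = min(Z_2, Z_3) - 3  [with Z_2=-3, Z_3=3]  = -6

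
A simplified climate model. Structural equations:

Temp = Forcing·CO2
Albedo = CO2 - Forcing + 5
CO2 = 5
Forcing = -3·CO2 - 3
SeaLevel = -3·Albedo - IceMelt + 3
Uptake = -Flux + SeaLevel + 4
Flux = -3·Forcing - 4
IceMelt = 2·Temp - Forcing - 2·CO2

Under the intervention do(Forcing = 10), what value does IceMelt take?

Under do(Forcing=10), the mechanism Forcing = -3·CO2 - 3 is discarded; Forcing is fixed at 10.
Temp = Forcing·CO2  [with Forcing=10, CO2=5]  = 50
IceMelt = 2·Temp - Forcing - 2·CO2  [with Temp=50, Forcing=10, CO2=5]  = 80

80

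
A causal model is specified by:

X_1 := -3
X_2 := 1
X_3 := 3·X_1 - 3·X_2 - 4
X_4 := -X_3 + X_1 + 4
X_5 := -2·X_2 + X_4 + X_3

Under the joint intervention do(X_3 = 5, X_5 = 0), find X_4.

The joint intervention fixes X_3 = 5, X_5 = 0, removing each variable's own equation.
X_4 = -X_3 + X_1 + 4  [with X_3=5, X_1=-3]  = -4

-4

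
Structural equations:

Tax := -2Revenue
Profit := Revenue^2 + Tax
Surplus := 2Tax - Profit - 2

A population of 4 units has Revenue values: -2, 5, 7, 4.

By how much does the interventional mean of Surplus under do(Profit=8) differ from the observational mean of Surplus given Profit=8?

Every unit gets Profit=8 under the intervention. Surplus values become -2, -30, -38, -26; E[Surplus|do(Profit=8)] = -24.
E[Surplus|Profit=8] averages over only the 2 units with Profit=8 (Revenue = -2, 4): Surplus = -2, -26, mean -14.
Difference = -24 − (-14) = -10.

-10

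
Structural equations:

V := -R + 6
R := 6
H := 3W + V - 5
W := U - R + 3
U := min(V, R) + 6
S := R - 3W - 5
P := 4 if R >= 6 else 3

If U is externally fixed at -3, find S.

The intervention breaks the incoming arrows to U: U := min(V, R) + 6 no longer applies, and U = -3.
W = U - R + 3  [with U=-3, R=6]  = -6
S = R - 3W - 5  [with R=6, W=-6]  = 19

19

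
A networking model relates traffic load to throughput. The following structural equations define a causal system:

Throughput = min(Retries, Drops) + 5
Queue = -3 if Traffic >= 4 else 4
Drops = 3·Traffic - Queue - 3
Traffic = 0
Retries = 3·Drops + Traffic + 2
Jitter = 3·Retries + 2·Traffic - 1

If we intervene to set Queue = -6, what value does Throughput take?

Under do(Queue=-6), the mechanism Queue = -3 if Traffic >= 4 else 4 is discarded; Queue is fixed at -6.
Drops = 3·Traffic - Queue - 3  [with Traffic=0, Queue=-6]  = 3
Retries = 3·Drops + Traffic + 2  [with Drops=3, Traffic=0]  = 11
Throughput = min(Retries, Drops) + 5  [with Retries=11, Drops=3]  = 8

8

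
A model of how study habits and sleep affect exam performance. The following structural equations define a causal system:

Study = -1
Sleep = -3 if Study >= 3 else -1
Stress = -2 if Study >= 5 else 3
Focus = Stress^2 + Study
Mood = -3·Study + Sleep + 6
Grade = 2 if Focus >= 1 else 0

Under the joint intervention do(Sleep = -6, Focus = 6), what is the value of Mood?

Setting Sleep = -6, Focus = 6 by intervention discards those variables' equations.
Mood = -3·Study + Sleep + 6  [with Study=-1, Sleep=-6]  = 3

3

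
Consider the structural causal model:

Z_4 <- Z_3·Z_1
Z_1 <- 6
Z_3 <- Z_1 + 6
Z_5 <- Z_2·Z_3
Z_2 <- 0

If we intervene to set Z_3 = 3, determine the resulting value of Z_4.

The intervention breaks the incoming arrows to Z_3: Z_3 <- Z_1 + 6 no longer applies, and Z_3 = 3.
Z_4 = Z_3·Z_1  [with Z_3=3, Z_1=6]  = 18

18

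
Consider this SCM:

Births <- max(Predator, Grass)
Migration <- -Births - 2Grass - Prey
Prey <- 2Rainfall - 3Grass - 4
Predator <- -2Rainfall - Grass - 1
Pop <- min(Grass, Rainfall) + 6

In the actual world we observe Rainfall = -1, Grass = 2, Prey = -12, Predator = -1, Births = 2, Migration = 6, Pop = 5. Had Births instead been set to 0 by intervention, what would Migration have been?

8

The intervention breaks the incoming arrows to Births: Births <- max(Predator, Grass) no longer applies, and Births = 0.
Prey = 2Rainfall - 3Grass - 4  [with Rainfall=-1, Grass=2]  = -12
Migration = -Births - 2Grass - Prey  [with Births=0, Grass=2, Prey=-12]  = 8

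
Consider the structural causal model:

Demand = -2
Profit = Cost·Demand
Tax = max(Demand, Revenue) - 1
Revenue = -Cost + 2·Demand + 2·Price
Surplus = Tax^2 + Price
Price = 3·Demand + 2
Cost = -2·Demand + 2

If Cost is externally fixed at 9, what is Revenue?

The intervention breaks the incoming arrows to Cost: Cost = -2·Demand + 2 no longer applies, and Cost = 9.
Price = 3·Demand + 2  [with Demand=-2]  = -4
Revenue = -Cost + 2·Demand + 2·Price  [with Cost=9, Demand=-2, Price=-4]  = -21

-21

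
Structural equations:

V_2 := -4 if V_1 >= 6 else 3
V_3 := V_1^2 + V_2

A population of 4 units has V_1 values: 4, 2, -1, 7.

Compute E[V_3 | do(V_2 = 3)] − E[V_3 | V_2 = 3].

10.5

Under do(V_2=3), V_2's equation is replaced by V_2=3 for every unit. Per-unit V_3: 19, 7, 4, 52. Mean = 20.5.
Observing V_2=3 restricts to units where V_2's equation naturally yields 3: V_1 ∈ {4, 2, -1}. In that subpopulation V_3 = 19, 7, 4, mean 10.
Difference = 20.5 − 10 = 10.5.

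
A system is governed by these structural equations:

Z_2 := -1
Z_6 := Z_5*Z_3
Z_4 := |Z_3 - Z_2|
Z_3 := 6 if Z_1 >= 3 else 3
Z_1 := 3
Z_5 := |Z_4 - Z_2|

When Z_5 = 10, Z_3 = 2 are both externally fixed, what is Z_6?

The joint intervention fixes Z_5 = 10, Z_3 = 2, removing each variable's own equation.
Z_6 = Z_5*Z_3  [with Z_5=10, Z_3=2]  = 20

20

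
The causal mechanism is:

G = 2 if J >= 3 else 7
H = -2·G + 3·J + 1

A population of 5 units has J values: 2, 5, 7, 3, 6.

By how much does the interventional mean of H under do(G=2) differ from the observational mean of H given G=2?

-1.95

Every unit gets G=2 under the intervention. H values become 3, 12, 18, 6, 15; E[H|do(G=2)] = 10.8.
E[H|G=2] averages over only the 4 units with G=2 (J = 5, 7, 3, 6): H = 12, 18, 6, 15, mean 12.75.
Difference = 10.8 − 12.75 = -1.95.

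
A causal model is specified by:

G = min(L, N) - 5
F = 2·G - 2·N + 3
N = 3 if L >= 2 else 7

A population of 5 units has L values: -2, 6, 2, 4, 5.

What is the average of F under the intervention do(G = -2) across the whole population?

Every unit gets G=-2 under the intervention. F values become -15, -7, -7, -7, -7; E[F|do(G=-2)] = -8.6.

-8.6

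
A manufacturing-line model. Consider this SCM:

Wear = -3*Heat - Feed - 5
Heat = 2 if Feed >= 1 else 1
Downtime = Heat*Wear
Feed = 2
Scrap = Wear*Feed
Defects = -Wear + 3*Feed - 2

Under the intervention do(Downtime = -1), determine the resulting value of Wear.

do(Downtime=-1) replaces the equation Downtime = Heat*Wear with the constant Downtime = -1.
Wear is not downstream of the intervention, so its value is determined by the original equations.
Heat = 2 if Feed >= 1 else 1  [with Feed=2]  = 2
Wear = -3*Heat - Feed - 5  [with Heat=2, Feed=2]  = -13

-13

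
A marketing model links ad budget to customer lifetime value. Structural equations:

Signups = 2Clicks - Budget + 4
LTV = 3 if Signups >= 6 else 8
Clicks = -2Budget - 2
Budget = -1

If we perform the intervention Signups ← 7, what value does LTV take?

The intervention breaks the incoming arrows to Signups: Signups = 2Clicks - Budget + 4 no longer applies, and Signups = 7.
LTV = 3 if Signups >= 6 else 8  [with Signups=7]  = 3

3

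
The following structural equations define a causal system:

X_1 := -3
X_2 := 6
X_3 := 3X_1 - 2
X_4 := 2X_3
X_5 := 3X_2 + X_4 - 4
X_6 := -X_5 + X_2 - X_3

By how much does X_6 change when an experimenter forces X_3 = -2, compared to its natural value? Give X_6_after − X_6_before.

The intervention breaks the incoming arrows to X_3: X_3 := 3X_1 - 2 no longer applies, and X_3 = -2.
X_4 = 2X_3  [with X_3=-2]  = -4
X_5 = 3X_2 + X_4 - 4  [with X_2=6, X_4=-4]  = 10
X_6 = -X_5 + X_2 - X_3  [with X_5=10, X_2=6, X_3=-2]  = -2
Without intervention: X_3 = 3X_1 - 2  [with X_1=-3]  = -11; X_4 = 2X_3  [with X_3=-11]  = -22; X_5 = 3X_2 + X_4 - 4  [with X_2=6, X_4=-22]  = -8; X_6 = -X_5 + X_2 - X_3  [with X_5=-8, X_2=6, X_3=-11]  = 25.
Change = -2 − 25 = -27.

-27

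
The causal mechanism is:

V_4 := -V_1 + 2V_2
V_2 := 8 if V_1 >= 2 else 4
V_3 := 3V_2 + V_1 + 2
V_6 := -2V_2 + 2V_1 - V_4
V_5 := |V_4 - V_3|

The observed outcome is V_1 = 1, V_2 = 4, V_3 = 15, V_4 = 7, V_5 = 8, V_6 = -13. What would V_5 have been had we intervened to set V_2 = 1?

do(V_2=1) replaces the equation V_2 := 8 if V_1 >= 2 else 4 with the constant V_2 = 1.
V_3 = 3V_2 + V_1 + 2  [with V_2=1, V_1=1]  = 6
V_4 = -V_1 + 2V_2  [with V_1=1, V_2=1]  = 1
V_5 = |V_4 - V_3|  [with V_4=1, V_3=6]  = 5

5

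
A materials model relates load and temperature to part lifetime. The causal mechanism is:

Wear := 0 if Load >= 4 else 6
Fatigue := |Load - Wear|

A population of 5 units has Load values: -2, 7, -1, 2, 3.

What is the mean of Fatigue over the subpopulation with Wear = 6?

Conditioning on Wear=6 selects the 4 unit(s) with Load ∈ {-2, -1, 2, 3}. Their Fatigue values: 8, 7, 4, 3. Mean = 5.5.

5.5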